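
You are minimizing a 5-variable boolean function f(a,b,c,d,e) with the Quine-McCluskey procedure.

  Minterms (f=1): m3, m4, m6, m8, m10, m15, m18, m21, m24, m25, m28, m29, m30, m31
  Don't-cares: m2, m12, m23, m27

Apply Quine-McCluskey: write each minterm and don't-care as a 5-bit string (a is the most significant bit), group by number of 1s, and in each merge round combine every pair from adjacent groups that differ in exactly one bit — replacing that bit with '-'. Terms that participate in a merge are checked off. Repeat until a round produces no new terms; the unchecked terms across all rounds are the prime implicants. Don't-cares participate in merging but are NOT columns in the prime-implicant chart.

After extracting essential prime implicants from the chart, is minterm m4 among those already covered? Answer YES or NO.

NO

size-2^0 implicants → 00010(✓)  00011(✓)  00100(✓)  00110(✓)  01000(✓)  01010(✓)  01100(✓)  01111(✓)  10010(✓)  10101(✓)  10111(✓)  11000(✓)  11001(✓)  11011(✓)  11100(✓)  11101(✓)  11110(✓)  11111(✓)
size-2^1 implicants → -0010  -1000(✓)  -1100(✓)  -1111  0-010  0-100  00-10  0001-  001-0  01-00(✓)  010-0  1-101(✓)  1-111(✓)  101-1(✓)  11-00(✓)  11-01(✓)  11-11(✓)  110-1(✓)  1100-(✓)  111-0(✓)  111-1(✓)  1110-(✓)  1111-(✓)
size-2^2 implicants → -1-00  1-1-1  11--1  11-0-  111--
Unchecked terms (primes): -0010, -1-00, -1111, 0-010, 0-100, 00-10, 0001-, 001-0, 010-0, 1-1-1, 11--1, 11-0-, 111--
Minterm coverage:
  m3 ⊆ 0001- [E]
  m4 ⊆ 0-100,001-0
  m6 ⊆ 00-10,001-0
  m8 ⊆ -1-00,010-0
  m10 ⊆ 0-010,010-0
  m15 ⊆ -1111 [E]
  m18 ⊆ -0010 [E]
  m21 ⊆ 1-1-1 [E]
  m24 ⊆ -1-00,11-0-
  m25 ⊆ 11--1,11-0-
  m28 ⊆ -1-00,11-0-,111--
  m29 ⊆ 1-1-1,11--1,11-0-,111--
  m30 ⊆ 111-- [E]
  m31 ⊆ -1111,1-1-1,11--1,111--
E = {-0010, -1111, 0001-, 1-1-1, 111--}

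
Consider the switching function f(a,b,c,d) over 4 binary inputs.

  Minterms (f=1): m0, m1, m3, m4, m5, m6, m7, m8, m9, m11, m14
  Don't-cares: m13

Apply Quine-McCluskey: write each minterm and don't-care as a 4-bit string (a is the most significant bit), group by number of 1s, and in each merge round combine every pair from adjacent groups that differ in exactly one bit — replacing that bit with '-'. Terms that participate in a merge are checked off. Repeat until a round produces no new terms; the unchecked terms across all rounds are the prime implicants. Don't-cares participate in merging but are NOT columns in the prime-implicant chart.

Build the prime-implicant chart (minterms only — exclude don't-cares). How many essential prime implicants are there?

size-2^0 implicants → 0000(✓)  0001(✓)  0011(✓)  0100(✓)  0101(✓)  0110(✓)  0111(✓)  1000(✓)  1001(✓)  1011(✓)  1101(✓)  1110(✓)
size-2^1 implicants → -000(✓)  -001(✓)  -011(✓)  -101(✓)  -110  0-00(✓)  0-01(✓)  0-11(✓)  00-1(✓)  000-(✓)  01-0(✓)  01-1(✓)  010-(✓)  011-(✓)  1-01(✓)  10-1(✓)  100-(✓)
size-2^2 implicants → --01  -0-1  -00-  0--1  0-0-  01--
Unchecked terms (primes): --01, -0-1, -00-, -110, 0--1, 0-0-, 01--
Minterm coverage:
  m0 ⊆ -00-,0-0-
  m1 ⊆ --01,-0-1,-00-,0--1,0-0-
  m3 ⊆ -0-1,0--1
  m4 ⊆ 0-0-,01--
  m5 ⊆ --01,0--1,0-0-,01--
  m6 ⊆ -110,01--
  m7 ⊆ 0--1,01--
  m8 ⊆ -00- [E]
  m9 ⊆ --01,-0-1,-00-
  m11 ⊆ -0-1 [E]
  m14 ⊆ -110 [E]
E = {-0-1, -00-, -110}

3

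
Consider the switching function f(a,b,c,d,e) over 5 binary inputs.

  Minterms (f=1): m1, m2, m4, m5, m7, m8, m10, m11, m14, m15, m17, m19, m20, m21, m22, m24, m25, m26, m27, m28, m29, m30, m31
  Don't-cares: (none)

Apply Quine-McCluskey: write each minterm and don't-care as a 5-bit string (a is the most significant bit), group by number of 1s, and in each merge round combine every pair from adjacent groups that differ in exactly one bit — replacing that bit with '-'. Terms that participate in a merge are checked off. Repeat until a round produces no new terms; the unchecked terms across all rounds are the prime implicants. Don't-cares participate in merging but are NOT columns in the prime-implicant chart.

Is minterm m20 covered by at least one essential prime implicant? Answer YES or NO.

[col 0] 00001*, 00010*, 00100*, 00101*, 00111*, 01000*, 01010*, 01011*, 01110*, 01111*, 10001*, 10011*, 10100*, 10101*, 10110*, 11000*, 11001*, 11010*, 11011*, 11100*, 11101*, 11110*, 11111*
[col 1] -0001*, -0100*, -0101*, -1000*, -1010*, -1011*, -1110*, -1111*, 0-010, 0-111, 00-01*, 001-1, 0010-*, 01-10*, 01-11*, 010-0*, 0101-*, 0111-*, 1-001*, 1-011*, 1-100*, 1-101*, 1-110*, 10-01*, 100-1*, 101-0*, 1010-*, 11-00*, 11-01*, 11-10*, 11-11*, 110-0*, 110-1*, 1100-*, 1101-*, 111-0*, 111-1*, 1110-*, 1111-*
[col 2] -0-01, -010-, -1-10*, -1-11*, -10-0, -101-*, -111-*, 01-1-*, 1--01, 1-0-1, 1-1-0, 1-10-, 11--0*, 11--1*, 11-0-*, 11-1-*, 110--*, 111--*
[col 3] -1-1-, 11---
Prime implicants: -0-01, -010-, -1-1-, -10-0, 0-010, 0-111, 001-1, 1--01, 1-0-1, 1-1-0, 1-10-, 11---
PI chart (minterm → PIs covering it):
  1 | -0-01  (sole → essential)
  2 | 0-010  (sole → essential)
  4 | -010-  (sole → essential)
  5 | -0-01,-010-,001-1
  7 | 0-111,001-1
  8 | -10-0  (sole → essential)
  10 | -1-1-,-10-0,0-010
  11 | -1-1-  (sole → essential)
  14 | -1-1-  (sole → essential)
  15 | -1-1-,0-111
  17 | -0-01,1--01,1-0-1
  19 | 1-0-1  (sole → essential)
  20 | -010-,1-1-0,1-10-
  21 | -0-01,-010-,1--01,1-10-
  22 | 1-1-0  (sole → essential)
  24 | -10-0,11---
  25 | 1--01,1-0-1,11---
  26 | -1-1-,-10-0,11---
  27 | -1-1-,1-0-1,11---
  28 | 1-1-0,1-10-,11---
  29 | 1--01,1-10-,11---
  30 | -1-1-,1-1-0,11---
  31 | -1-1-,11---
Essential prime implicants: -0-01, -010-, -1-1-, -10-0, 0-010, 1-0-1, 1-1-0

YES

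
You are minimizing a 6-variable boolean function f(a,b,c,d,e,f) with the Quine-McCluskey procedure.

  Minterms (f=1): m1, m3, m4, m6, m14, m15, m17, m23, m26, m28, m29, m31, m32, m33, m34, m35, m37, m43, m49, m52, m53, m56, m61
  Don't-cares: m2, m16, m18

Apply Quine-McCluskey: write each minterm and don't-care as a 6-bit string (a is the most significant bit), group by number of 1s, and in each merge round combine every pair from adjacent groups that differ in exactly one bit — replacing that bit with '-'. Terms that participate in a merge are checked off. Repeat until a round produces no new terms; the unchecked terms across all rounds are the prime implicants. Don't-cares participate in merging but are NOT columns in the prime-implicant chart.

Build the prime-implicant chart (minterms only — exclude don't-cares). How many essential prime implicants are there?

size-2^0 implicants → 000001(✓)  000010(✓)  000011(✓)  000100(✓)  000110(✓)  001110(✓)  001111(✓)  010000(✓)  010001(✓)  010010(✓)  010111(✓)  011010(✓)  011100(✓)  011101(✓)  011111(✓)  100000(✓)  100001(✓)  100010(✓)  100011(✓)  100101(✓)  101011(✓)  110001(✓)  110100(✓)  110101(✓)  111000  111101(✓)
size-2^1 implicants → -00001(✓)  -00010(✓)  -00011(✓)  -10001(✓)  -11101  0-0001(✓)  0-0010  0-1111  00-110  000-10  0000-1(✓)  00001-(✓)  0001-0  00111-  01-010  01-111  0100-0  01000-  0111-1  01110-  1-0001(✓)  1-0101(✓)  10-011  100-01(✓)  1000-0(✓)  1000-1(✓)  10000-(✓)  10001-(✓)  11-101  110-01(✓)  11010-
size-2^2 implicants → --0001  -000-1  -0001-  1-0-01  1000--
Unchecked terms (primes): --0001, -000-1, -0001-, -11101, 0-0010, 0-1111, 00-110, 000-10, 0001-0, 00111-, 01-010, 01-111, 0100-0, 01000-, 0111-1, 01110-, 1-0-01, 10-011, 1000--, 11-101, 11010-, 111000
Minterm coverage:
  m1 ⊆ --0001,-000-1
  m3 ⊆ -000-1,-0001-
  m4 ⊆ 0001-0 [E]
  m6 ⊆ 00-110,000-10,0001-0
  m14 ⊆ 00-110,00111-
  m15 ⊆ 0-1111,00111-
  m17 ⊆ --0001,01000-
  m23 ⊆ 01-111 [E]
  m26 ⊆ 01-010 [E]
  m28 ⊆ 01110- [E]
  m29 ⊆ -11101,0111-1,01110-
  m31 ⊆ 0-1111,01-111,0111-1
  m32 ⊆ 1000-- [E]
  m33 ⊆ --0001,-000-1,1-0-01,1000--
  m34 ⊆ -0001-,1000--
  m35 ⊆ -000-1,-0001-,10-011,1000--
  m37 ⊆ 1-0-01 [E]
  m43 ⊆ 10-011 [E]
  m49 ⊆ --0001,1-0-01
  m52 ⊆ 11010- [E]
  m53 ⊆ 1-0-01,11-101,11010-
  m56 ⊆ 111000 [E]
  m61 ⊆ -11101,11-101
E = {0001-0, 01-010, 01-111, 01110-, 1-0-01, 10-011, 1000--, 11010-, 111000}

9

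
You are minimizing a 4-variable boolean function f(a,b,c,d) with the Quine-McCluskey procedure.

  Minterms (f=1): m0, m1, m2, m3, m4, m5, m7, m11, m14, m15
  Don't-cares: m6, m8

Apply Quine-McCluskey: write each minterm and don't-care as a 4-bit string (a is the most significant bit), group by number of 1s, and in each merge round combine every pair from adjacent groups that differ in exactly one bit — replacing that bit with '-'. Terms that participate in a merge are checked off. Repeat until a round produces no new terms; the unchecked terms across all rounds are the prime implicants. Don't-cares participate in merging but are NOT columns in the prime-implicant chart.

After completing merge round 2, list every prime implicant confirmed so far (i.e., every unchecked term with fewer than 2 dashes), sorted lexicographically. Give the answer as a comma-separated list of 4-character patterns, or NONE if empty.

-000

size-2^0 implicants → 0000(✓)  0001(✓)  0010(✓)  0011(✓)  0100(✓)  0101(✓)  0110(✓)  0111(✓)  1000(✓)  1011(✓)  1110(✓)  1111(✓)
size-2^1 implicants → -000  -011(✓)  -110(✓)  -111(✓)  0-00(✓)  0-01(✓)  0-10(✓)  0-11(✓)  00-0(✓)  00-1(✓)  000-(✓)  001-(✓)  01-0(✓)  01-1(✓)  010-(✓)  011-(✓)  1-11(✓)  111-(✓)
size-2^2 implicants → --11  -11-  0--0(✓)  0--1(✓)  0-0-(✓)  0-1-(✓)  00--(✓)  01--(✓)
size-2^3 implicants → 0---
Unchecked terms (primes): --11, -000, -11-, 0---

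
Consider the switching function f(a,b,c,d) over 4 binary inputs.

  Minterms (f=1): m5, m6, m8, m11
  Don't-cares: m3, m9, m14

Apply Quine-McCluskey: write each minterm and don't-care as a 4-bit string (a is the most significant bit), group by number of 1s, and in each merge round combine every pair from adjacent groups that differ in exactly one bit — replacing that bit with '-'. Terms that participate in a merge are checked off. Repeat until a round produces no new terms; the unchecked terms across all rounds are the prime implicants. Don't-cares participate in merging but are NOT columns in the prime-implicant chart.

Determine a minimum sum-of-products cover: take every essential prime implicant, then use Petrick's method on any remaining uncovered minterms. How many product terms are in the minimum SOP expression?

[col 0] 0011*, 0101, 0110*, 1000*, 1001*, 1011*, 1110*
[col 1] -011, -110, 10-1, 100-
Prime implicants: -011, -110, 0101, 10-1, 100-
PI chart (minterm → PIs covering it):
  5 | 0101  (sole → essential)
  6 | -110  (sole → essential)
  8 | 100-  (sole → essential)
  11 | -011,10-1
Essential prime implicants: -110, 0101, 100-
Petrick residual → -011
Minimum SOP uses 4 PIs: b'cd + bcd' + a'bc'd + ab'c'

4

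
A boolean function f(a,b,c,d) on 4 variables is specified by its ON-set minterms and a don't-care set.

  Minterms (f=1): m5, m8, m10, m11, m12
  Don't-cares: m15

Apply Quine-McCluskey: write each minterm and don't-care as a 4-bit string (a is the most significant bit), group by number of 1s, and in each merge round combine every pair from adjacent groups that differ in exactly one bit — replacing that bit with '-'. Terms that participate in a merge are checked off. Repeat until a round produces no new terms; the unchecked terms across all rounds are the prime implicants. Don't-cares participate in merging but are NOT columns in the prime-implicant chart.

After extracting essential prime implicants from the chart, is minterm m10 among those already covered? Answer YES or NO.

size-2^0 implicants → 0101  1000(✓)  1010(✓)  1011(✓)  1100(✓)  1111(✓)
size-2^1 implicants → 1-00  1-11  10-0  101-
Unchecked terms (primes): 0101, 1-00, 1-11, 10-0, 101-
Minterm coverage:
  m5 ⊆ 0101 [E]
  m8 ⊆ 1-00,10-0
  m10 ⊆ 10-0,101-
  m11 ⊆ 1-11,101-
  m12 ⊆ 1-00 [E]
E = {0101, 1-00}

NO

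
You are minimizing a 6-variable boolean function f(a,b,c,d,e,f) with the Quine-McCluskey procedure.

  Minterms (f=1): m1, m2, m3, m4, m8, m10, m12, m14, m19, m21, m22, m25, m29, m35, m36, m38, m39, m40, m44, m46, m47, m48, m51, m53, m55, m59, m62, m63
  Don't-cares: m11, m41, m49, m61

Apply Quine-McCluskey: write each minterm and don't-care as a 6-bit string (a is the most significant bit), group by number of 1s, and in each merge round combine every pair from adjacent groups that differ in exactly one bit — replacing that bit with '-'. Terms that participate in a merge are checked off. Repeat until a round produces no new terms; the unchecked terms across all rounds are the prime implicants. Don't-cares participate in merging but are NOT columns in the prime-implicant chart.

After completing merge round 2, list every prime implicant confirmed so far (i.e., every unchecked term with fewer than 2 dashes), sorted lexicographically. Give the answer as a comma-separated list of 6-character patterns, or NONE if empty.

Round 0: 000001✓ 000010✓ 000011✓ 000100✓ 001000✓ 001010✓ 001011✓ 001100✓ 001110✓ 010011✓ 010101✓ 010110 011001✓ 011101✓ 100011✓ 100100✓ 100110✓ 100111✓ 101000✓ 101001✓ 101100✓ 101110✓ 101111✓ 110000✓ 110001✓ 110011✓ 110101✓ 110111✓ 111011✓ 111101✓ 111110✓ 111111✓
Round 1: -00011✓ -00100✓ -01000✓ -01100✓ -01110✓ -10011✓ -10101✓ -11101✓ 0-0011✓ 00-010✓ 00-011✓ 00-100✓ 0000-1 00001-✓ 001-00✓ 001-10✓ 0010-0✓ 00101-✓ 0011-0✓ 01-101✓ 011-01 1-0011✓ 1-0111✓ 1-1110✓ 1-1111✓ 10-100✓ 10-110✓ 10-111✓ 100-11✓ 1001-0✓ 10011-✓ 101-00✓ 10100- 1011-0✓ 10111-✓ 11-011✓ 11-101✓ 11-111✓ 110-01✓ 110-11✓ 1100-1✓ 11000- 1101-1✓ 111-11✓ 1111-1✓ 11111-✓
Round 2: --0011 -0-100 -01-00 -011-0 -1-101 00-01- 001--0 1--111 1-0-11 1-111- 10-1-0 10-11- 11--11 11-1-1 110--1
PIs = {--0011, -0-100, -01-00, -011-0, -1-101, 00-01-, 0000-1, 001--0, 010110, 011-01, 1--111, 1-0-11, 1-111-, 10-1-0, 10-11-, 10100-, 11--11, 11-1-1, 110--1, 11000-}

0000-1, 010110, 011-01, 10100-, 11000-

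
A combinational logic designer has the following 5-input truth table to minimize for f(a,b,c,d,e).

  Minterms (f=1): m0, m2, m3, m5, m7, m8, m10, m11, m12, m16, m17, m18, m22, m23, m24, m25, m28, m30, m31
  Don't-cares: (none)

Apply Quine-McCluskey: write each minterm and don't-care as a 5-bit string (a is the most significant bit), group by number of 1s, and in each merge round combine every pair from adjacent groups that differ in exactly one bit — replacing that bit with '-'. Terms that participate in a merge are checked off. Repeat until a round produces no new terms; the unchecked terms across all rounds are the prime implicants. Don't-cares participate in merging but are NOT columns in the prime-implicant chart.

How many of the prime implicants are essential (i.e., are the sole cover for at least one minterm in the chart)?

size-2^0 implicants → 00000(✓)  00010(✓)  00011(✓)  00101(✓)  00111(✓)  01000(✓)  01010(✓)  01011(✓)  01100(✓)  10000(✓)  10001(✓)  10010(✓)  10110(✓)  10111(✓)  11000(✓)  11001(✓)  11100(✓)  11110(✓)  11111(✓)
size-2^1 implicants → -0000(✓)  -0010(✓)  -0111  -1000(✓)  -1100(✓)  0-000(✓)  0-010(✓)  0-011(✓)  00-11  000-0(✓)  0001-(✓)  001-1  01-00(✓)  010-0(✓)  0101-(✓)  1-000(✓)  1-001(✓)  1-110(✓)  1-111(✓)  10-10  100-0(✓)  1000-(✓)  1011-(✓)  11-00(✓)  1100-(✓)  111-0  1111-(✓)
size-2^2 implicants → --000  -00-0  -1-00  0-0-0  0-01-  1-00-  1-11-
Unchecked terms (primes): --000, -00-0, -0111, -1-00, 0-0-0, 0-01-, 00-11, 001-1, 1-00-, 1-11-, 10-10, 111-0
Minterm coverage:
  m0 ⊆ --000,-00-0,0-0-0
  m2 ⊆ -00-0,0-0-0,0-01-
  m3 ⊆ 0-01-,00-11
  m5 ⊆ 001-1 [E]
  m7 ⊆ -0111,00-11,001-1
  m8 ⊆ --000,-1-00,0-0-0
  m10 ⊆ 0-0-0,0-01-
  m11 ⊆ 0-01- [E]
  m12 ⊆ -1-00 [E]
  m16 ⊆ --000,-00-0,1-00-
  m17 ⊆ 1-00- [E]
  m18 ⊆ -00-0,10-10
  m22 ⊆ 1-11-,10-10
  m23 ⊆ -0111,1-11-
  m24 ⊆ --000,-1-00,1-00-
  m25 ⊆ 1-00- [E]
  m28 ⊆ -1-00,111-0
  m30 ⊆ 1-11-,111-0
  m31 ⊆ 1-11- [E]
E = {-1-00, 0-01-, 001-1, 1-00-, 1-11-}

5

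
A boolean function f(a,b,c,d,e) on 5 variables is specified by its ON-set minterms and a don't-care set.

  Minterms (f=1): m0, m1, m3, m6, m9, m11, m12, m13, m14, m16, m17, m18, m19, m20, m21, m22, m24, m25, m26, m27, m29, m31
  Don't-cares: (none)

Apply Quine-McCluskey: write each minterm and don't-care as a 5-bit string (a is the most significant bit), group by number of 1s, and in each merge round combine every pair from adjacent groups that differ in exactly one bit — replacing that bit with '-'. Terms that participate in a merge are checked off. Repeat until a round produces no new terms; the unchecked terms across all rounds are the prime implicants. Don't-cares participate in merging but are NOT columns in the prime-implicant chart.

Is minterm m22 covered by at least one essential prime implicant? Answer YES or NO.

Round 0: 00000✓ 00001✓ 00011✓ 00110✓ 01001✓ 01011✓ 01100✓ 01101✓ 01110✓ 10000✓ 10001✓ 10010✓ 10011✓ 10100✓ 10101✓ 10110✓ 11000✓ 11001✓ 11010✓ 11011✓ 11101✓ 11111✓
Round 1: -0000✓ -0001✓ -0011✓ -0110 -1001✓ -1011✓ -1101✓ 0-001✓ 0-011✓ 0-110 000-1✓ 0000-✓ 01-01✓ 010-1✓ 011-0 0110- 1-000✓ 1-001✓ 1-010✓ 1-011✓ 1-101✓ 10-00✓ 10-01✓ 10-10✓ 100-0✓ 100-1✓ 1000-✓ 1001-✓ 101-0✓ 1010-✓ 11-01✓ 11-11✓ 110-0✓ 110-1✓ 1100-✓ 1101-✓ 111-1✓
Round 2: --001✓ --011✓ -00-1✓ -000- -1-01 -10-1✓ 0-0-1✓ 1--01 1-0-0✓ 1-0-1✓ 1-00-✓ 1-01-✓ 10--0 10-0- 100--✓ 11--1 110--✓
Round 3: --0-1 1-0--
PIs = {--0-1, -000-, -0110, -1-01, 0-110, 011-0, 0110-, 1--01, 1-0--, 10--0, 10-0-, 11--1}
Coverage chart:
  m0: -000- ←essential
  m1: --0-1,-000-
  m3: --0-1 ←essential
  m6: -0110,0-110
  m9: --0-1,-1-01
  m11: --0-1 ←essential
  m12: 011-0,0110-
  m13: -1-01,0110-
  m14: 0-110,011-0
  m16: -000-,1-0--,10--0,10-0-
  m17: --0-1,-000-,1--01,1-0--,10-0-
  m18: 1-0--,10--0
  m19: --0-1,1-0--
  m20: 10--0,10-0-
  m21: 1--01,10-0-
  m22: -0110,10--0
  m24: 1-0-- ←essential
  m25: --0-1,-1-01,1--01,1-0--,11--1
  m26: 1-0-- ←essential
  m27: --0-1,1-0--,11--1
  m29: -1-01,1--01,11--1
  m31: 11--1 ←essential
Essential: --0-1, -000-, 1-0--, 11--1

NO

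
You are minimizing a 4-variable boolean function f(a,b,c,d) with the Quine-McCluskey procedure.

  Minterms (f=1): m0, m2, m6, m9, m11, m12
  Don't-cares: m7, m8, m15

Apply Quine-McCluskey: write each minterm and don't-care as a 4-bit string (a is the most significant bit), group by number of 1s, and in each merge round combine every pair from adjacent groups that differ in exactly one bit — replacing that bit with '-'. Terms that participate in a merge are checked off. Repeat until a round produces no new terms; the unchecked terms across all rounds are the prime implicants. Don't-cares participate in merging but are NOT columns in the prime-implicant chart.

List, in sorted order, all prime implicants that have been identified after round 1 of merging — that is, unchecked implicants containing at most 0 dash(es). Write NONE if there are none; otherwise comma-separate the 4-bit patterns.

Round 0: 0000✓ 0010✓ 0110✓ 0111✓ 1000✓ 1001✓ 1011✓ 1100✓ 1111✓
Round 1: -000 -111 0-10 00-0 011- 1-00 1-11 10-1 100-
PIs = {-000, -111, 0-10, 00-0, 011-, 1-00, 1-11, 10-1, 100-}

NONE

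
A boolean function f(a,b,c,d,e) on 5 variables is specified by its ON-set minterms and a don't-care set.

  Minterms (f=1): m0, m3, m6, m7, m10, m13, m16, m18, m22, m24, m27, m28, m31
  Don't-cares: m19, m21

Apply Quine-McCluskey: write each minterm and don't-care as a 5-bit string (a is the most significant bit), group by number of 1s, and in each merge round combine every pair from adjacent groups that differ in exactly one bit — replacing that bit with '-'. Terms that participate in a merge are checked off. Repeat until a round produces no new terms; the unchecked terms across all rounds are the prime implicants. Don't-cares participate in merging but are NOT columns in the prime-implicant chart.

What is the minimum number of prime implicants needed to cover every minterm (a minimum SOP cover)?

[col 0] 00000*, 00011*, 00110*, 00111*, 01010, 01101, 10000*, 10010*, 10011*, 10101, 10110*, 11000*, 11011*, 11100*, 11111*
[col 1] -0000, -0011, -0110, 00-11, 0011-, 1-000, 1-011, 10-10, 100-0, 1001-, 11-00, 11-11
Prime implicants: -0000, -0011, -0110, 00-11, 0011-, 01010, 01101, 1-000, 1-011, 10-10, 100-0, 1001-, 10101, 11-00, 11-11
PI chart (minterm → PIs covering it):
  0 | -0000  (sole → essential)
  3 | -0011,00-11
  6 | -0110,0011-
  7 | 00-11,0011-
  10 | 01010  (sole → essential)
  13 | 01101  (sole → essential)
  16 | -0000,1-000,100-0
  18 | 10-10,100-0,1001-
  22 | -0110,10-10
  24 | 1-000,11-00
  27 | 1-011,11-11
  28 | 11-00  (sole → essential)
  31 | 11-11  (sole → essential)
Essential prime implicants: -0000, 01010, 01101, 11-00, 11-11
Petrick residual → -0011, 0011-, 10-10
Minimum SOP uses 8 PIs: b'c'd'e' + b'c'de + a'b'cd + a'bc'de' + a'bcd'e + ab'de' + abd'e' + abde

8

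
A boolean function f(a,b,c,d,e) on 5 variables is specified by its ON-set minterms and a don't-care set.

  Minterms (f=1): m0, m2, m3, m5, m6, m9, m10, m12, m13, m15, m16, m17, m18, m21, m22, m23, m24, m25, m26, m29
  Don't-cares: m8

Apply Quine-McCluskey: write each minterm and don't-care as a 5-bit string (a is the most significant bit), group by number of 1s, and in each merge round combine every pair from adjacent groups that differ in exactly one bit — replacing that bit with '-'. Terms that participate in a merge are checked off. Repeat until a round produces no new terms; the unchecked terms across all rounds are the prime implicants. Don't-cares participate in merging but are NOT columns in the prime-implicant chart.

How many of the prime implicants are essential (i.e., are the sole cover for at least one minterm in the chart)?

6

[col 0] 00000*, 00010*, 00011*, 00101*, 00110*, 01000*, 01001*, 01010*, 01100*, 01101*, 01111*, 10000*, 10001*, 10010*, 10101*, 10110*, 10111*, 11000*, 11001*, 11010*, 11101*
[col 1] -0000*, -0010*, -0101*, -0110*, -1000*, -1001*, -1010*, -1101*, 0-000*, 0-010*, 0-101*, 00-10*, 000-0*, 0001-, 01-00*, 01-01*, 010-0*, 0100-*, 011-1, 0110-*, 1-000*, 1-001*, 1-010*, 1-101*, 10-01*, 10-10*, 100-0*, 1000-*, 101-1, 1011-, 11-01*, 110-0*, 1100-*
[col 2] --000*, --010*, --101, -0-10, -00-0*, -1-01, -10-0*, -100-, 0-0-0*, 01-0-, 1--01, 1-0-0*, 1-00-
[col 3] --0-0
Prime implicants: --0-0, --101, -0-10, -1-01, -100-, 0001-, 01-0-, 011-1, 1--01, 1-00-, 101-1, 1011-
PI chart (minterm → PIs covering it):
  0 | --0-0  (sole → essential)
  2 | --0-0,-0-10,0001-
  3 | 0001-  (sole → essential)
  5 | --101  (sole → essential)
  6 | -0-10  (sole → essential)
  9 | -1-01,-100-,01-0-
  10 | --0-0  (sole → essential)
  12 | 01-0-  (sole → essential)
  13 | --101,-1-01,01-0-,011-1
  15 | 011-1  (sole → essential)
  16 | --0-0,1-00-
  17 | 1--01,1-00-
  18 | --0-0,-0-10
  21 | --101,1--01,101-1
  22 | -0-10,1011-
  23 | 101-1,1011-
  24 | --0-0,-100-,1-00-
  25 | -1-01,-100-,1--01,1-00-
  26 | --0-0  (sole → essential)
  29 | --101,-1-01,1--01
Essential prime implicants: --0-0, --101, -0-10, 0001-, 01-0-, 011-1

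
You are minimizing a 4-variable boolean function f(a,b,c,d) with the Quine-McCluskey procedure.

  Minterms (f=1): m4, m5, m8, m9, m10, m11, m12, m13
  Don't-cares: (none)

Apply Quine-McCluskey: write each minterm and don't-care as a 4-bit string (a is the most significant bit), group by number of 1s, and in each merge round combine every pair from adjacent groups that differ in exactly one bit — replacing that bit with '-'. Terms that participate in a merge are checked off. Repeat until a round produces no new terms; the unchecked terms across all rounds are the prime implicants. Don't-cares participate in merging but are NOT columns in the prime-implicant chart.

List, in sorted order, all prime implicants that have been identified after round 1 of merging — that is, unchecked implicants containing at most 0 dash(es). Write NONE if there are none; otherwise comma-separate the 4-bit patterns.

Round 0: 0100✓ 0101✓ 1000✓ 1001✓ 1010✓ 1011✓ 1100✓ 1101✓
Round 1: -100✓ -101✓ 010-✓ 1-00✓ 1-01✓ 10-0✓ 10-1✓ 100-✓ 101-✓ 110-✓
Round 2: -10- 1-0- 10--
PIs = {-10-, 1-0-, 10--}

NONE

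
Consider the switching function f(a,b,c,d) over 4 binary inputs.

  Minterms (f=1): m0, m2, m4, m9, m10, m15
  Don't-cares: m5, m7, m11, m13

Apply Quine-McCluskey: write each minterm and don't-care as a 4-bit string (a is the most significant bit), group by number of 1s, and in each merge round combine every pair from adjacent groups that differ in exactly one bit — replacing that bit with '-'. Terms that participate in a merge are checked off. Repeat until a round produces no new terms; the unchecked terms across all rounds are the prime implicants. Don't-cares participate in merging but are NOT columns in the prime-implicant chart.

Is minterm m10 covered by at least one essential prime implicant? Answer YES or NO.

NO

[col 0] 0000*, 0010*, 0100*, 0101*, 0111*, 1001*, 1010*, 1011*, 1101*, 1111*
[col 1] -010, -101*, -111*, 0-00, 00-0, 01-1*, 010-, 1-01*, 1-11*, 10-1*, 101-, 11-1*
[col 2] -1-1, 1--1
Prime implicants: -010, -1-1, 0-00, 00-0, 010-, 1--1, 101-
PI chart (minterm → PIs covering it):
  0 | 0-00,00-0
  2 | -010,00-0
  4 | 0-00,010-
  9 | 1--1  (sole → essential)
  10 | -010,101-
  15 | -1-1,1--1
Essential prime implicants: 1--1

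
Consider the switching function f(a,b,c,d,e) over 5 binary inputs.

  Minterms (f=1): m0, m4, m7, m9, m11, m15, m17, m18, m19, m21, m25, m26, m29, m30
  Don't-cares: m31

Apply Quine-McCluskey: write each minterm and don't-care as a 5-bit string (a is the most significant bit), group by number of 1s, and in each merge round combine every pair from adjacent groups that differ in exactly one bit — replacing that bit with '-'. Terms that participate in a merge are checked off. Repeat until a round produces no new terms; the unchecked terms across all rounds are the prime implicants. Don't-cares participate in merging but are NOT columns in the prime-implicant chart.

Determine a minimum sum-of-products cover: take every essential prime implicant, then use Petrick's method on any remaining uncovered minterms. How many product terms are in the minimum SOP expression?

6

[col 0] 00000*, 00100*, 00111*, 01001*, 01011*, 01111*, 10001*, 10010*, 10011*, 10101*, 11001*, 11010*, 11101*, 11110*, 11111*
[col 1] -1001, -1111, 0-111, 00-00, 01-11, 010-1, 1-001*, 1-010, 1-101*, 10-01*, 100-1, 1001-, 11-01*, 11-10, 111-1, 1111-
[col 2] 1--01
Prime implicants: -1001, -1111, 0-111, 00-00, 01-11, 010-1, 1--01, 1-010, 100-1, 1001-, 11-10, 111-1, 1111-
PI chart (minterm → PIs covering it):
  0 | 00-00  (sole → essential)
  4 | 00-00  (sole → essential)
  7 | 0-111  (sole → essential)
  9 | -1001,010-1
  11 | 01-11,010-1
  15 | -1111,0-111,01-11
  17 | 1--01,100-1
  18 | 1-010,1001-
  19 | 100-1,1001-
  21 | 1--01  (sole → essential)
  25 | -1001,1--01
  26 | 1-010,11-10
  29 | 1--01,111-1
  30 | 11-10,1111-
Essential prime implicants: 0-111, 00-00, 1--01
Petrick residual → 010-1, 1001-, 11-10
Minimum SOP uses 6 PIs: a'cde + a'b'd'e' + a'bc'e + ad'e + ab'c'd + abde'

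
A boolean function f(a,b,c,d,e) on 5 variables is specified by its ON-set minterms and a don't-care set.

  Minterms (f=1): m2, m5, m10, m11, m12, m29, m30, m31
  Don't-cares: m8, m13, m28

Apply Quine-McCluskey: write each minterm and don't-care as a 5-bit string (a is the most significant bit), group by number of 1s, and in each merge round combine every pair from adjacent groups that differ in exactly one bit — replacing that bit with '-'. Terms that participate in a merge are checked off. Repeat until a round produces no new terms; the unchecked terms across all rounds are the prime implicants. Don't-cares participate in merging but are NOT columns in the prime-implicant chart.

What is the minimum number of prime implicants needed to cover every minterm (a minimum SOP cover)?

size-2^0 implicants → 00010(✓)  00101(✓)  01000(✓)  01010(✓)  01011(✓)  01100(✓)  01101(✓)  11100(✓)  11101(✓)  11110(✓)  11111(✓)
size-2^1 implicants → -1100(✓)  -1101(✓)  0-010  0-101  01-00  010-0  0101-  0110-(✓)  111-0(✓)  111-1(✓)  1110-(✓)  1111-(✓)
size-2^2 implicants → -110-  111--
Unchecked terms (primes): -110-, 0-010, 0-101, 01-00, 010-0, 0101-, 111--
Minterm coverage:
  m2 ⊆ 0-010 [E]
  m5 ⊆ 0-101 [E]
  m10 ⊆ 0-010,010-0,0101-
  m11 ⊆ 0101- [E]
  m12 ⊆ -110-,01-00
  m29 ⊆ -110-,111--
  m30 ⊆ 111-- [E]
  m31 ⊆ 111-- [E]
E = {0-010, 0-101, 0101-, 111--}
Petrick residual → -110-
Cover = bcd' + a'c'de' + a'cd'e + a'bc'd + abc  |cover|=5

5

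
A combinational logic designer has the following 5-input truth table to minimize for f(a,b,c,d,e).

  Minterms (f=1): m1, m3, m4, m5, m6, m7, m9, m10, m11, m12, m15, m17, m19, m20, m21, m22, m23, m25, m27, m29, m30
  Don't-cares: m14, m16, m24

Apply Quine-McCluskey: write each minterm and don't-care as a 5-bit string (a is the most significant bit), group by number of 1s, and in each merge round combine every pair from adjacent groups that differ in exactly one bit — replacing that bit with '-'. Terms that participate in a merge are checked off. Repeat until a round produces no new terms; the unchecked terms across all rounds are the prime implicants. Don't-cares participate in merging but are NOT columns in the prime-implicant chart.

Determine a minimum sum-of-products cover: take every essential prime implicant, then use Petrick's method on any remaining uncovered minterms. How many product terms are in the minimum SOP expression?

[col 0] 00001*, 00011*, 00100*, 00101*, 00110*, 00111*, 01001*, 01010*, 01011*, 01100*, 01110*, 01111*, 10000*, 10001*, 10011*, 10100*, 10101*, 10110*, 10111*, 11000*, 11001*, 11011*, 11101*, 11110*
[col 1] -0001*, -0011*, -0100*, -0101*, -0110*, -0111*, -1001*, -1011*, -1110*, 0-001*, 0-011*, 0-100*, 0-110*, 0-111*, 00-01*, 00-11*, 000-1*, 001-0*, 001-1*, 0010-*, 0011-*, 01-10*, 01-11*, 010-1*, 0101-*, 011-0*, 0111-*, 1-000*, 1-001*, 1-011*, 1-101*, 1-110*, 10-00*, 10-01*, 10-11*, 100-1*, 1000-*, 101-0*, 101-1*, 1010-*, 1011-*, 11-01*, 110-1*, 1100-*
[col 2] --001*, --011*, --110, -0-01*, -0-11*, -00-1*, -01-0*, -01-1*, -010-*, -011-*, -10-1*, 0--11, 0-0-1*, 0-1-0, 0-11-, 00--1*, 001--*, 01-1-, 1--01, 1-0-1*, 1-00-, 10--1*, 10-0-, 101--*
[col 3] --0-1, -0--1, -01--
Prime implicants: --0-1, --110, -0--1, -01--, 0--11, 0-1-0, 0-11-, 01-1-, 1--01, 1-00-, 10-0-
PI chart (minterm → PIs covering it):
  1 | --0-1,-0--1
  3 | --0-1,-0--1,0--11
  4 | -01--,0-1-0
  5 | -0--1,-01--
  6 | --110,-01--,0-1-0,0-11-
  7 | -0--1,-01--,0--11,0-11-
  9 | --0-1  (sole → essential)
  10 | 01-1-  (sole → essential)
  11 | --0-1,0--11,01-1-
  12 | 0-1-0  (sole → essential)
  15 | 0--11,0-11-,01-1-
  17 | --0-1,-0--1,1--01,1-00-,10-0-
  19 | --0-1,-0--1
  20 | -01--,10-0-
  21 | -0--1,-01--,1--01,10-0-
  22 | --110,-01--
  23 | -0--1,-01--
  25 | --0-1,1--01,1-00-
  27 | --0-1  (sole → essential)
  29 | 1--01  (sole → essential)
  30 | --110  (sole → essential)
Essential prime implicants: --0-1, --110, 0-1-0, 01-1-, 1--01
Petrick residual → -01--
Minimum SOP uses 6 PIs: c'e + cde' + b'c + a'ce' + a'bd + ad'e

6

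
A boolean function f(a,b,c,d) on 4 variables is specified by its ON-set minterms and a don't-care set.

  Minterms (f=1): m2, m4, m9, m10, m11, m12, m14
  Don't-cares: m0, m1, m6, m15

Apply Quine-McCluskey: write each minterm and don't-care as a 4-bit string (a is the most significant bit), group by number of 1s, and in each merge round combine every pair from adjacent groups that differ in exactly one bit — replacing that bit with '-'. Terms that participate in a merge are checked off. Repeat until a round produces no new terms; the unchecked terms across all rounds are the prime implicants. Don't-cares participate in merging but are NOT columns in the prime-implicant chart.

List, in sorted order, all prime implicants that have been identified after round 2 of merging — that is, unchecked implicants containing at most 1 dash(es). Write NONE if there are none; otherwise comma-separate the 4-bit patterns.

-001, 000-, 10-1

Round 0: 0000✓ 0001✓ 0010✓ 0100✓ 0110✓ 1001✓ 1010✓ 1011✓ 1100✓ 1110✓ 1111✓
Round 1: -001 -010✓ -100✓ -110✓ 0-00✓ 0-10✓ 00-0✓ 000- 01-0✓ 1-10✓ 1-11✓ 10-1 101-✓ 11-0✓ 111-✓
Round 2: --10 -1-0 0--0 1-1-
PIs = {--10, -001, -1-0, 0--0, 000-, 1-1-, 10-1}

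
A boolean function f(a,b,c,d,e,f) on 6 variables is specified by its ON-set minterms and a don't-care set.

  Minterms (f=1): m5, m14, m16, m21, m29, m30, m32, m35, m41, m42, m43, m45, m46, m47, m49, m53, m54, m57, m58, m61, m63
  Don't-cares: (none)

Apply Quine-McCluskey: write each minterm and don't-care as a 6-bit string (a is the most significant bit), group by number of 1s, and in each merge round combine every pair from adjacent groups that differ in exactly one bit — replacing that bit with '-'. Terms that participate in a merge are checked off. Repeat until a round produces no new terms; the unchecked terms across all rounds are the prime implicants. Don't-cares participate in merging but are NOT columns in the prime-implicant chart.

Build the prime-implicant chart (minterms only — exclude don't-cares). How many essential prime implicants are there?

Round 0: 000101✓ 001110✓ 010000 010101✓ 011101✓ 011110✓ 100000 100011✓ 101001✓ 101010✓ 101011✓ 101101✓ 101110✓ 101111✓ 110001✓ 110101✓ 110110 111001✓ 111010✓ 111101✓ 111111✓
Round 1: -01110 -10101✓ -11101✓ 0-0101 0-1110 01-101✓ 1-1001✓ 1-1010 1-1101✓ 1-1111✓ 10-011 101-01✓ 101-10✓ 101-11✓ 1010-1✓ 10101-✓ 1011-1✓ 10111-✓ 11-001✓ 11-101✓ 110-01✓ 111-01✓ 1111-1✓
Round 2: -1-101 1-1-01 1-11-1 101--1 101-1- 11--01
PIs = {-01110, -1-101, 0-0101, 0-1110, 010000, 1-1-01, 1-1010, 1-11-1, 10-011, 100000, 101--1, 101-1-, 11--01, 110110}
Coverage chart:
  m5: 0-0101 ←essential
  m14: -01110,0-1110
  m16: 010000 ←essential
  m21: -1-101,0-0101
  m29: -1-101 ←essential
  m30: 0-1110 ←essential
  m32: 100000 ←essential
  m35: 10-011 ←essential
  m41: 1-1-01,101--1
  m42: 1-1010,101-1-
  m43: 10-011,101--1,101-1-
  m45: 1-1-01,1-11-1,101--1
  m46: -01110,101-1-
  m47: 1-11-1,101--1,101-1-
  m49: 11--01 ←essential
  m53: -1-101,11--01
  m54: 110110 ←essential
  m57: 1-1-01,11--01
  m58: 1-1010 ←essential
  m61: -1-101,1-1-01,1-11-1,11--01
  m63: 1-11-1 ←essential
Essential: -1-101, 0-0101, 0-1110, 010000, 1-1010, 1-11-1, 10-011, 100000, 11--01, 110110

10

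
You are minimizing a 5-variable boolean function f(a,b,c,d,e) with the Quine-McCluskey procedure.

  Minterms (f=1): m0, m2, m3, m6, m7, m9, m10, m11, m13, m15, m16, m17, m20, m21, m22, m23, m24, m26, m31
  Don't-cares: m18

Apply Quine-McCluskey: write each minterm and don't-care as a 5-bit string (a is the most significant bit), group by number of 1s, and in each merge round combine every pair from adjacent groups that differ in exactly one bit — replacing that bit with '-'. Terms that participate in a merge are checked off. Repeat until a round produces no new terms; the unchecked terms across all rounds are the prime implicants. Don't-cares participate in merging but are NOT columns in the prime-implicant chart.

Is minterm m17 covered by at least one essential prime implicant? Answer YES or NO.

Round 0: 00000✓ 00010✓ 00011✓ 00110✓ 00111✓ 01001✓ 01010✓ 01011✓ 01101✓ 01111✓ 10000✓ 10001✓ 10010✓ 10100✓ 10101✓ 10110✓ 10111✓ 11000✓ 11010✓ 11111✓
Round 1: -0000✓ -0010✓ -0110✓ -0111✓ -1010✓ -1111✓ 0-010✓ 0-011✓ 0-111✓ 00-10✓ 00-11✓ 000-0✓ 0001-✓ 0011-✓ 01-01✓ 01-11✓ 010-1✓ 0101-✓ 011-1✓ 1-000✓ 1-010✓ 1-111✓ 10-00✓ 10-01✓ 10-10✓ 100-0✓ 1000-✓ 101-0✓ 101-1✓ 1010-✓ 1011-✓ 110-0✓
Round 2: --010 --111 -0-10 -00-0 -011- 0--11 0-01- 00-1- 01--1 1-0-0 10--0 10-0- 101--
PIs = {--010, --111, -0-10, -00-0, -011-, 0--11, 0-01-, 00-1-, 01--1, 1-0-0, 10--0, 10-0-, 101--}
Coverage chart:
  m0: -00-0 ←essential
  m2: --010,-0-10,-00-0,0-01-,00-1-
  m3: 0--11,0-01-,00-1-
  m6: -0-10,-011-,00-1-
  m7: --111,-011-,0--11,00-1-
  m9: 01--1 ←essential
  m10: --010,0-01-
  m11: 0--11,0-01-,01--1
  m13: 01--1 ←essential
  m15: --111,0--11,01--1
  m16: -00-0,1-0-0,10--0,10-0-
  m17: 10-0- ←essential
  m20: 10--0,10-0-,101--
  m21: 10-0-,101--
  m22: -0-10,-011-,10--0,101--
  m23: --111,-011-,101--
  m24: 1-0-0 ←essential
  m26: --010,1-0-0
  m31: --111 ←essential
Essential: --111, -00-0, 01--1, 1-0-0, 10-0-

YES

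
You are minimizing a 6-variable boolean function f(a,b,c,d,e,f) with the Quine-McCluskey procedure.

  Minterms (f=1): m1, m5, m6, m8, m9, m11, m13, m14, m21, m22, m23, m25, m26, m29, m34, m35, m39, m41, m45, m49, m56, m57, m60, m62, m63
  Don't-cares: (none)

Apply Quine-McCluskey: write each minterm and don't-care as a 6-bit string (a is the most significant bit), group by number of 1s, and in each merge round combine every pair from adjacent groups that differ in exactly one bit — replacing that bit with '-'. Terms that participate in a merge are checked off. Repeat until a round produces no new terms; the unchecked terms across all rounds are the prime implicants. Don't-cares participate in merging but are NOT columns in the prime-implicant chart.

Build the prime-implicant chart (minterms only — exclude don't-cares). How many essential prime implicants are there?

10

Round 0: 000001✓ 000101✓ 000110✓ 001000✓ 001001✓ 001011✓ 001101✓ 001110✓ 010101✓ 010110✓ 010111✓ 011001✓ 011010 011101✓ 100010✓ 100011✓ 100111✓ 101001✓ 101101✓ 110001✓ 111000✓ 111001✓ 111100✓ 111110✓ 111111✓
Round 1: -01001✓ -01101✓ -11001✓ 0-0101✓ 0-0110 0-1001✓ 0-1101✓ 00-001✓ 00-101✓ 00-110 000-01✓ 001-01✓ 0010-1 00100- 01-101✓ 0101-1 01011- 011-01✓ 1-1001✓ 100-11 10001- 101-01✓ 11-001 111-00 11100- 1111-0 11111-
Round 2: --1001 -01-01 0--101 0-1-01 00--01
PIs = {--1001, -01-01, 0--101, 0-0110, 0-1-01, 00--01, 00-110, 0010-1, 00100-, 0101-1, 01011-, 011010, 100-11, 10001-, 11-001, 111-00, 11100-, 1111-0, 11111-}
Coverage chart:
  m1: 00--01 ←essential
  m5: 0--101,00--01
  m6: 0-0110,00-110
  m8: 00100- ←essential
  m9: --1001,-01-01,0-1-01,00--01,0010-1,00100-
  m11: 0010-1 ←essential
  m13: -01-01,0--101,0-1-01,00--01
  m14: 00-110 ←essential
  m21: 0--101,0101-1
  m22: 0-0110,01011-
  m23: 0101-1,01011-
  m25: --1001,0-1-01
  m26: 011010 ←essential
  m29: 0--101,0-1-01
  m34: 10001- ←essential
  m35: 100-11,10001-
  m39: 100-11 ←essential
  m41: --1001,-01-01
  m45: -01-01 ←essential
  m49: 11-001 ←essential
  m56: 111-00,11100-
  m57: --1001,11-001,11100-
  m60: 111-00,1111-0
  m62: 1111-0,11111-
  m63: 11111- ←essential
Essential: -01-01, 00--01, 00-110, 0010-1, 00100-, 011010, 100-11, 10001-, 11-001, 11111-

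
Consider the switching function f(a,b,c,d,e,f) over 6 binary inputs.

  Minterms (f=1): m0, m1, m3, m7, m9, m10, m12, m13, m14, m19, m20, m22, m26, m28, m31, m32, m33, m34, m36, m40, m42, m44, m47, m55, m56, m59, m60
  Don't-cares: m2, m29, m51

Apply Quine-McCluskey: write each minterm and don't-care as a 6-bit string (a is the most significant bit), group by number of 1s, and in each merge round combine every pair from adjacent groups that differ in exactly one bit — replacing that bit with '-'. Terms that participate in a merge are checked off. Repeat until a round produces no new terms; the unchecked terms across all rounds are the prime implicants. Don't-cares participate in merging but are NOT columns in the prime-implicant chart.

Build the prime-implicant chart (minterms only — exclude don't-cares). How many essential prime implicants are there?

[col 0] 000000*, 000001*, 000010*, 000011*, 000111*, 001001*, 001010*, 001100*, 001101*, 001110*, 010011*, 010100*, 010110*, 011010*, 011100*, 011101*, 011111*, 100000*, 100001*, 100010*, 100100*, 101000*, 101010*, 101100*, 101111, 110011*, 110111*, 111000*, 111011*, 111100*
[col 1] -00000*, -00001*, -00010*, -01010*, -01100*, -10011, -11100*, 0-0011, 0-1010, 0-1100*, 0-1101*, 00-001, 00-010*, 000-11, 0000-0*, 0000-1*, 00000-*, 00001-*, 001-01, 001-10, 0011-0, 00110-*, 01-100, 0101-0, 0111-1, 01110-*, 1-1000*, 1-1100*, 10-000*, 10-010*, 10-100*, 100-00*, 1000-0*, 10000-*, 101-00*, 1010-0*, 11-011, 110-11, 111-00*
[col 2] --1100, -0-010, -000-0, -0000-, 0-110-, 0000--, 1-1-00, 10--00, 10-0-0
Prime implicants: --1100, -0-010, -000-0, -0000-, -10011, 0-0011, 0-1010, 0-110-, 00-001, 000-11, 0000--, 001-01, 001-10, 0011-0, 01-100, 0101-0, 0111-1, 1-1-00, 10--00, 10-0-0, 101111, 11-011, 110-11
PI chart (minterm → PIs covering it):
  0 | -000-0,-0000-,0000--
  1 | -0000-,00-001,0000--
  3 | 0-0011,000-11,0000--
  7 | 000-11  (sole → essential)
  9 | 00-001,001-01
  10 | -0-010,0-1010,001-10
  12 | --1100,0-110-,0011-0
  13 | 0-110-,001-01
  14 | 001-10,0011-0
  19 | -10011,0-0011
  20 | 01-100,0101-0
  22 | 0101-0  (sole → essential)
  26 | 0-1010  (sole → essential)
  28 | --1100,0-110-,01-100
  31 | 0111-1  (sole → essential)
  32 | -000-0,-0000-,10--00,10-0-0
  33 | -0000-  (sole → essential)
  34 | -0-010,-000-0,10-0-0
  36 | 10--00  (sole → essential)
  40 | 1-1-00,10--00,10-0-0
  42 | -0-010,10-0-0
  44 | --1100,1-1-00,10--00
  47 | 101111  (sole → essential)
  55 | 110-11  (sole → essential)
  56 | 1-1-00  (sole → essential)
  59 | 11-011  (sole → essential)
  60 | --1100,1-1-00
Essential prime implicants: -0000-, 0-1010, 000-11, 0101-0, 0111-1, 1-1-00, 10--00, 101111, 11-011, 110-11

10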